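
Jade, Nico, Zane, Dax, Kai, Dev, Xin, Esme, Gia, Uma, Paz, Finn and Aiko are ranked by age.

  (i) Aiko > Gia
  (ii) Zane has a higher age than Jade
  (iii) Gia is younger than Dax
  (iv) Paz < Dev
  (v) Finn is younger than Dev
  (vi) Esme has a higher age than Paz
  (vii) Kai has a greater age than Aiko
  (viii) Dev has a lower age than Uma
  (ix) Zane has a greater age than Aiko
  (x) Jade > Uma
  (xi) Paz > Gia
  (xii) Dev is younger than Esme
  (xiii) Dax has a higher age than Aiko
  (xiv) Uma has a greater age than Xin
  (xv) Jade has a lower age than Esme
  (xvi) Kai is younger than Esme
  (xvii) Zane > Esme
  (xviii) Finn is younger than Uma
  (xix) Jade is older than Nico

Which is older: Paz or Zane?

Zane

The relevant relations are Paz < Dev; Dev < Uma; Uma < Jade; Jade < Esme; Esme < Zane.
Together: Paz < Dev < Uma < Jade < Esme < Zane.
So Paz < Zane; Zane is the older of the two.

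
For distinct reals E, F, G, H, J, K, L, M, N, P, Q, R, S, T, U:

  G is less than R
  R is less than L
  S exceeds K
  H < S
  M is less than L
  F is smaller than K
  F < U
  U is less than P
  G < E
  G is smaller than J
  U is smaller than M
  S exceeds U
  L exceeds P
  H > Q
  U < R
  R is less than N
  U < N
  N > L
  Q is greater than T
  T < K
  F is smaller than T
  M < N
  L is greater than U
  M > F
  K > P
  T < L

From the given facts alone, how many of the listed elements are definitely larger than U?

7

Directly above U: P, M, R, L, S, N.
One step further: K (7 so far).
No other element is forced above U by the given relations, so the count is 7.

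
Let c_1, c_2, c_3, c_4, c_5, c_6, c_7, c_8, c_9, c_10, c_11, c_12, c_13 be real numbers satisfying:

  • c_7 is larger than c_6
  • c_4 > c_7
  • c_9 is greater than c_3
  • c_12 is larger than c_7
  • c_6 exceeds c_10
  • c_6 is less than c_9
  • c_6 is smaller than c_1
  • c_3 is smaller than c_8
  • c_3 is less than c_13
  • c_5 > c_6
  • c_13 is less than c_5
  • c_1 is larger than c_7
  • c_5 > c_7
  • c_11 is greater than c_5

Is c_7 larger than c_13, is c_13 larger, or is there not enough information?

undetermined

Following every chain through c_7: above c_7 we get c_1, c_12, c_5, c_4, c_11; below c_7 we get c_10, c_6.
c_13 is not reached, and no chain runs the other way from c_13 to c_7.
So the given relations leave the order of c_7 and c_13 undetermined.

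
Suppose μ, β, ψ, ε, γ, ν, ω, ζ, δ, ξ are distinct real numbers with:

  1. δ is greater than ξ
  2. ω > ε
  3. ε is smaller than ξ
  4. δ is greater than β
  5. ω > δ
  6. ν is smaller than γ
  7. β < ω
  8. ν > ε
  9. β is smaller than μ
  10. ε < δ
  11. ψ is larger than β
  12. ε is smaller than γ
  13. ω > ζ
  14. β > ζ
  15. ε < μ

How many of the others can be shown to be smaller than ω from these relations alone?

Directly below ω: ζ, ε, β, δ.
One step further: ξ (5 so far).
Nothing else is reachable below ω; 5 in all.

5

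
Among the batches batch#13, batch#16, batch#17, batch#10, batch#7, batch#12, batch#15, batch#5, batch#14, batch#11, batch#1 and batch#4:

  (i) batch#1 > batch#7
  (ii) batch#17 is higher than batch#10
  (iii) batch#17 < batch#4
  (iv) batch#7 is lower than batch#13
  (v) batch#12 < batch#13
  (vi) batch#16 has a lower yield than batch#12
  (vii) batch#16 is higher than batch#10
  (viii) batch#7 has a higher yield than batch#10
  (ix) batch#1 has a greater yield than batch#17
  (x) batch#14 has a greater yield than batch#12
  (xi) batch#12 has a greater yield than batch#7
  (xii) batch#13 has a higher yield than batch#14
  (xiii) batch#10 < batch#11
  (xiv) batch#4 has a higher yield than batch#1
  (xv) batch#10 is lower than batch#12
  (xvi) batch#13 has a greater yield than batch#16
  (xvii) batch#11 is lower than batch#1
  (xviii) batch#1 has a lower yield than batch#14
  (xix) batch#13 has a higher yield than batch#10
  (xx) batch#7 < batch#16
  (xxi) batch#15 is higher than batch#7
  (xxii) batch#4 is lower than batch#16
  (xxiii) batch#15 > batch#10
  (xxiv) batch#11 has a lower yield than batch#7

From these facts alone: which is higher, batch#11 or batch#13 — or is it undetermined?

Link the given pairs in sequence: batch#11 < batch#7; batch#7 < batch#1; batch#1 < batch#4; batch#4 < batch#16; batch#16 < batch#12; batch#12 < batch#14; batch#14 < batch#13.
Chaining these gives batch#11 < batch#7 < batch#1 < batch#4 < batch#16 < batch#12 < batch#14 < batch#13.
So batch#13 is higher.

batch#13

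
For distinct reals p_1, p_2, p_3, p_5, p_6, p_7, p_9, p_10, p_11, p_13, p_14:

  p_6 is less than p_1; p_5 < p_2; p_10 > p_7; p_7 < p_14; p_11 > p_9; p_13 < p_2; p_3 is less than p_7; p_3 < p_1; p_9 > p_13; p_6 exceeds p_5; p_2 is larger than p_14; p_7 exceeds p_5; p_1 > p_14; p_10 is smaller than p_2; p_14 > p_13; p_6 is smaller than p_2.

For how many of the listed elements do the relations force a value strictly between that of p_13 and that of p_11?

1

Chaining upward from p_13 reaches: p_9, p_14, p_2, p_1.
Chaining downward from p_11 reaches: p_9.
Strictly between p_13 and p_11 are those in both lists: p_9 — 1 element.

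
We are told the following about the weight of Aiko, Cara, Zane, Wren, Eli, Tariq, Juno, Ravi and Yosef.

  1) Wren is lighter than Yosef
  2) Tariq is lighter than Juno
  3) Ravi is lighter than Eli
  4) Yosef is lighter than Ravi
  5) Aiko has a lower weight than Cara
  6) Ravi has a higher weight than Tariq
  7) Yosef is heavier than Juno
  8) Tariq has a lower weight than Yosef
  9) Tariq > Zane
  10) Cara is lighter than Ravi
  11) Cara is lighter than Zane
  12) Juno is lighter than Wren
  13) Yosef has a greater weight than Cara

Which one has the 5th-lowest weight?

Juno

Piecing the relations together gives one ordering: Aiko < Cara < Zane < Tariq < Juno < Wren < Yosef < Ravi < Eli.
Counting 5 from the smallest end gives Juno.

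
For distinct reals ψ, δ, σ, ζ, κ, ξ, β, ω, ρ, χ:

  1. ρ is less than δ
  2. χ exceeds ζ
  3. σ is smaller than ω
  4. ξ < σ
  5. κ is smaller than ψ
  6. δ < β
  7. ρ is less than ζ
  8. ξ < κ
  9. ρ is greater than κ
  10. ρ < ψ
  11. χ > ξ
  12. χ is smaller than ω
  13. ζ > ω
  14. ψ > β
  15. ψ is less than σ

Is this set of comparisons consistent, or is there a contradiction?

We have χ < ω stated directly, yet also ω < ζ < χ by chaining the others — so ω < χ. Contradiction.

inconsistent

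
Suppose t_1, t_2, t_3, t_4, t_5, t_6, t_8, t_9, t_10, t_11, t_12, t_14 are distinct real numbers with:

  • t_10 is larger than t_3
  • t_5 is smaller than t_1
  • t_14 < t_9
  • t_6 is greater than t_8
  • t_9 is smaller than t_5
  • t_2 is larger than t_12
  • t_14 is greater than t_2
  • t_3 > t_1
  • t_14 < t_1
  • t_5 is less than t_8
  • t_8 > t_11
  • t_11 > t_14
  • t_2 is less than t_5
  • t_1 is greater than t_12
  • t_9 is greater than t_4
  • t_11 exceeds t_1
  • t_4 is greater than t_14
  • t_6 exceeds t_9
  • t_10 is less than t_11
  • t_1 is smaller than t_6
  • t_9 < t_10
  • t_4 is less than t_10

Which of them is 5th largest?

Chaining the given pairs: t_12 < t_2 < t_14 < t_4 < t_9 < t_5 < t_1 < t_3 < t_10 < t_11 < t_8 < t_6.
The 5th largest is t_3.

t_3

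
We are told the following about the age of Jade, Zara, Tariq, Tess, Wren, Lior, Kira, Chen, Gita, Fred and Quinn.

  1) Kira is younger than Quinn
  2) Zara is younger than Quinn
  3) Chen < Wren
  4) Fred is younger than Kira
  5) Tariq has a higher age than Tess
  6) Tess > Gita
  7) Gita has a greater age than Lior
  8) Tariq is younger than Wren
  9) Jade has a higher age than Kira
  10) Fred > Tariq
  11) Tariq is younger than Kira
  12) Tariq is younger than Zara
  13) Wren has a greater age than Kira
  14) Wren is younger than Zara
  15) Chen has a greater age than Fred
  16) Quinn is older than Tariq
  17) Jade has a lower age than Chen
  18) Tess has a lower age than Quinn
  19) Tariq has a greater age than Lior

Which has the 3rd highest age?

Chaining the given pairs: Lior < Gita < Tess < Tariq < Fred < Kira < Jade < Chen < Wren < Zara < Quinn.
The 3rd largest is Wren.

Wren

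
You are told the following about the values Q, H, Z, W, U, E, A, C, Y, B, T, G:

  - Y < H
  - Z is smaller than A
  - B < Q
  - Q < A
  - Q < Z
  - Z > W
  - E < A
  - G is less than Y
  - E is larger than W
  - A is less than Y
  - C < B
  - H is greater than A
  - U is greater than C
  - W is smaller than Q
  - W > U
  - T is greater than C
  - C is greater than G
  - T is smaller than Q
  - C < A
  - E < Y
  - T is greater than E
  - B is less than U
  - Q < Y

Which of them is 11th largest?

Piecing the relations together gives one ordering: G < C < B < U < W < E < T < Q < Z < A < Y < H.
The 11th largest is C.

C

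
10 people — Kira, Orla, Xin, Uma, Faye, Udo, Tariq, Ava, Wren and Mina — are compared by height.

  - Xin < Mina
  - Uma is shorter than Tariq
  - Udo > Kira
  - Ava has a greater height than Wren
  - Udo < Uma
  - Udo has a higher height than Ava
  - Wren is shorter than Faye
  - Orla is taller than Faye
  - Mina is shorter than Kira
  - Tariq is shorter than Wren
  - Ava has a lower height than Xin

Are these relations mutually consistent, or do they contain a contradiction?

inconsistent

Chaining the given relations yields Ava < Xin < Mina < Kira < Udo < Uma < Tariq < Wren, so Ava < Wren. But one relation states Wren < Ava. These cannot both hold.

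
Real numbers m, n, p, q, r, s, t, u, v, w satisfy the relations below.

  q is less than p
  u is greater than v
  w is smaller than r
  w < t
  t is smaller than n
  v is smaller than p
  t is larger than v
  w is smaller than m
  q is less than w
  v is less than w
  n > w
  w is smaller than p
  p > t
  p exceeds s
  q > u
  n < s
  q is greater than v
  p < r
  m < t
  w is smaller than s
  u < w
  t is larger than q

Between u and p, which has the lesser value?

u

The relevant relations are u < q; q < w; w < m; m < t; t < n; n < s; s < p.
Chaining these gives u < q < w < m < t < n < s < p.
So u < p; u is the smaller of the two.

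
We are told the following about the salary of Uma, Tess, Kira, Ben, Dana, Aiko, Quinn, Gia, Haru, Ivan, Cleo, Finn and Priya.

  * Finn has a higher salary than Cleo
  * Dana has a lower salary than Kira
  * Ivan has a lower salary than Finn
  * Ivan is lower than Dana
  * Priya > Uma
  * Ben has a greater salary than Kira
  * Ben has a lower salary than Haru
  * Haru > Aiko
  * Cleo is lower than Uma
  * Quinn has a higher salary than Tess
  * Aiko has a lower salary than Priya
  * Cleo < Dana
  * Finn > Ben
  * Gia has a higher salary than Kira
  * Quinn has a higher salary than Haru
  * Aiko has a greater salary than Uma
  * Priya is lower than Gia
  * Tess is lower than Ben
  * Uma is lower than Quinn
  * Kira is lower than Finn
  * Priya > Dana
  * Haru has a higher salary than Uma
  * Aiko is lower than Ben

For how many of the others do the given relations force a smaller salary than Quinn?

9

Directly below Quinn: Uma, Tess, Haru.
One step further: Cleo, Aiko, Ben (6 so far).
One step further: Kira (7 so far).
One step further: Dana (8 so far).
One step further: Ivan (9 so far).
Nothing else is reachable below Quinn; 9 in all.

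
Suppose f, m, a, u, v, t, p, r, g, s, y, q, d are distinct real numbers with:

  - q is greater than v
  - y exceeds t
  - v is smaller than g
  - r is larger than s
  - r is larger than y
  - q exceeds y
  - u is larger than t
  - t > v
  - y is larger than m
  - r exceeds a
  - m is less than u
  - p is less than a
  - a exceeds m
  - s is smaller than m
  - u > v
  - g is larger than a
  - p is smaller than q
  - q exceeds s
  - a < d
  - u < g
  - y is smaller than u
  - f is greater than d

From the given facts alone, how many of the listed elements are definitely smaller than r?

The elements the relations force below r are v, s, t, m, y, p, a — no chain reaches any other.
That is 7.

7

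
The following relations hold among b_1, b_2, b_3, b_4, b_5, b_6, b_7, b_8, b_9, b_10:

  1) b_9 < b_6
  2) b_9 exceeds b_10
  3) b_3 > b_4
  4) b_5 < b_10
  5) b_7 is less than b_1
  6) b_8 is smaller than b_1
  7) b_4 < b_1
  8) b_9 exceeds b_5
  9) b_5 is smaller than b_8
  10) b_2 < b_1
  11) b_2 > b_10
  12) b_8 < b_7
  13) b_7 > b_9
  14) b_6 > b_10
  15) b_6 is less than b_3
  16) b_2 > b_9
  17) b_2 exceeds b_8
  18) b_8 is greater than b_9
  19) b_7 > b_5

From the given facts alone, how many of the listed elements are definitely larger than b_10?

From b_10 the given relations immediately reach b_9, b_6, b_2.
From those, b_8, b_7, b_3, b_1 — 7 in total.
Nothing else is reachable above b_10; 7 in all.

7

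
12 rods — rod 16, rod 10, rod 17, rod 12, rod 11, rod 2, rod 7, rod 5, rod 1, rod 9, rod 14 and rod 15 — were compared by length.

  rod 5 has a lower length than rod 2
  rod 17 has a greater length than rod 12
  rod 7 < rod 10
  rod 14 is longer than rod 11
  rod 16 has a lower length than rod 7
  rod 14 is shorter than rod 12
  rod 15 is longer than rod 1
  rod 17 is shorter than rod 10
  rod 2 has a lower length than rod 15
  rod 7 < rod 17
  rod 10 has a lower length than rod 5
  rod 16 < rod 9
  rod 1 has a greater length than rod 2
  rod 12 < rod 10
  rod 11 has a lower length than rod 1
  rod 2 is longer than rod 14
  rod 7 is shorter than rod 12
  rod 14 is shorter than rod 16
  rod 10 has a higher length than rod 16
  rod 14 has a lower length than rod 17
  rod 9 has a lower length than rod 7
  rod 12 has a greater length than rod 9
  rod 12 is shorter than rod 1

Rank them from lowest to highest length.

The consecutive links are each given: rod 11 < rod 14; rod 14 < rod 16; rod 16 < rod 9; rod 9 < rod 7; rod 7 < rod 12; rod 12 < rod 17; rod 17 < rod 10; rod 10 < rod 5; rod 5 < rod 2; rod 2 < rod 1; rod 1 < rod 15.

rod 11 < rod 14 < rod 16 < rod 9 < rod 7 < rod 12 < rod 17 < rod 10 < rod 5 < rod 2 < rod 1 < rod 15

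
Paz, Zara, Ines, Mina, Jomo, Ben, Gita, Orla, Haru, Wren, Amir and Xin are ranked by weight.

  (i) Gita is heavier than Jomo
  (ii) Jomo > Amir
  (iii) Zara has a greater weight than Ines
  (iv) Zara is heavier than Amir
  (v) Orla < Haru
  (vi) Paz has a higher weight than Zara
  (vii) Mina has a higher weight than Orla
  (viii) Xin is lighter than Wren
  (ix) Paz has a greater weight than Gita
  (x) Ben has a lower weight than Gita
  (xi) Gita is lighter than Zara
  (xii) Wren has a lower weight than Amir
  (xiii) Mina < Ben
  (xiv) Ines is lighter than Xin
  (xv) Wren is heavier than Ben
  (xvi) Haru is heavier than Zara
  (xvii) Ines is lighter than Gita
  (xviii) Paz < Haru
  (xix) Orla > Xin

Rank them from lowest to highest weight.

Each adjacent pair is fixed by a given relation: Ines < Xin; Xin < Orla; Orla < Mina; Mina < Ben; Ben < Wren; Wren < Amir; Amir < Jomo; Jomo < Gita; Gita < Zara; Zara < Paz; Paz < Haru. Chaining them end to end gives the full order.

Ines < Xin < Orla < Mina < Ben < Wren < Amir < Jomo < Gita < Zara < Paz < Haru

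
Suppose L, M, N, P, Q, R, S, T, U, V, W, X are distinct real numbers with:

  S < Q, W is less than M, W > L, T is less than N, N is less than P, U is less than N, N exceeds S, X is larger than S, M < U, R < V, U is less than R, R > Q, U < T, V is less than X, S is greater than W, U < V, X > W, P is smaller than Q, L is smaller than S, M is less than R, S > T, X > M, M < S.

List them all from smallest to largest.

L < W < M < U < T < S < N < P < Q < R < V < X

Each adjacent pair is fixed by a given relation: L < W; W < M; M < U; U < T; T < S; S < N; N < P; P < Q; Q < R; R < V; V < X. Chaining them end to end gives the full order.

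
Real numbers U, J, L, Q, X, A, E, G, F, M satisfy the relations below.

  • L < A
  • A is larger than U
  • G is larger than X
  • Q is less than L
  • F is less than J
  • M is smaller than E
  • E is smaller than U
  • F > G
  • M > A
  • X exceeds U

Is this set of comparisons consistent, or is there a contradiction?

inconsistent

We have U < A stated directly, yet also A < M < E < U by chaining the others — so A < U. Contradiction.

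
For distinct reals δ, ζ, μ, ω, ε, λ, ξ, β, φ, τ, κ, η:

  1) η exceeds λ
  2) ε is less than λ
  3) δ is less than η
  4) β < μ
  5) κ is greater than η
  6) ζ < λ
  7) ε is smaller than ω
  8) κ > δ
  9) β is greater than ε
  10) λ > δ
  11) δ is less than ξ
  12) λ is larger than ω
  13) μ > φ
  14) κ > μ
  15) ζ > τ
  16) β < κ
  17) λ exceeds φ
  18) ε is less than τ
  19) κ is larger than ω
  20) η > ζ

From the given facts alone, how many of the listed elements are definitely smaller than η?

7

From η the given relations immediately reach δ, ζ, λ.
From those, ε, τ, φ, ω — 7 in total.
Nothing else is reachable below η; 7 in all.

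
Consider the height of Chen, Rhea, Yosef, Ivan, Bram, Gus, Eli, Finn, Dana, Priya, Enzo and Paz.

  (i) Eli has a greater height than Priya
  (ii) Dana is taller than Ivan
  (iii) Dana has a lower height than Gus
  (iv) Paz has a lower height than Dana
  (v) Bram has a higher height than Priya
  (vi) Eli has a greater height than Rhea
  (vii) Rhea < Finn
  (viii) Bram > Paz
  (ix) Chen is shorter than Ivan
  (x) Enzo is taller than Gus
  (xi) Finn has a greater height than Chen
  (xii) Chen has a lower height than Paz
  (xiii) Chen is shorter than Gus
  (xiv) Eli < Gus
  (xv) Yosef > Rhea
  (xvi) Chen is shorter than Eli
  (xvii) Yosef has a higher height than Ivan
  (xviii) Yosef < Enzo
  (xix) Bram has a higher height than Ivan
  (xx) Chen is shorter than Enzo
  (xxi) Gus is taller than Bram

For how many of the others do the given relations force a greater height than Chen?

9

The elements the relations force above Chen are Ivan, Paz, Finn, Bram, Dana, Yosef, Eli, Gus, Enzo — no chain reaches any other.
That is 9.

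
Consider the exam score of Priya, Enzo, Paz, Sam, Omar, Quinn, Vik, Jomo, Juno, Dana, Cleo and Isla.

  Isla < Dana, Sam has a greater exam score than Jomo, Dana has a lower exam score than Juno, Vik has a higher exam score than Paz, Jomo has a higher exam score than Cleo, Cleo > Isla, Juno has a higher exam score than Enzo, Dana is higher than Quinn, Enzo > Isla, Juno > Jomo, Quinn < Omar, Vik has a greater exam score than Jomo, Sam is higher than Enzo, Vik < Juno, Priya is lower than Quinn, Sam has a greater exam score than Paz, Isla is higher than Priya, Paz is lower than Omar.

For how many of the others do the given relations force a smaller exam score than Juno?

Directly below Juno: Dana, Enzo, Jomo, Vik.
One step further: Isla, Quinn, Paz, Cleo (8 so far).
One step further: Priya (9 so far).
Nothing else is reachable below Juno; 9 in all.

9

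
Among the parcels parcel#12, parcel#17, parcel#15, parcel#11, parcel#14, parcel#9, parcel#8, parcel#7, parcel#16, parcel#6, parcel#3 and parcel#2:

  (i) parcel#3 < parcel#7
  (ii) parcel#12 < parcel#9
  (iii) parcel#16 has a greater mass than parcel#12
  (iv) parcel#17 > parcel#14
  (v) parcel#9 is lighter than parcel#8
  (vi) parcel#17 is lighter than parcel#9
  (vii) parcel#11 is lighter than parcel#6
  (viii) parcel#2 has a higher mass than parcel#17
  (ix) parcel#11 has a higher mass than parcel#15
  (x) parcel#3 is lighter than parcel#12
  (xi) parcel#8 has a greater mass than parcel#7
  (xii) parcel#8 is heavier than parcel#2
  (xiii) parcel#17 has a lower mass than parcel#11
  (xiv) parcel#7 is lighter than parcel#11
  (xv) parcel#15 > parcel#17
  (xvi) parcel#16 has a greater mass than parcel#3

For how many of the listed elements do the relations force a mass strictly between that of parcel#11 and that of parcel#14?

The relations place parcel#14 below parcel#11. An element lies strictly between them when it is forced above parcel#14 and also forced below parcel#11.
Above parcel#14: {parcel#17, parcel#15, parcel#9, parcel#2, parcel#6, parcel#8}. Below parcel#11: {parcel#3, parcel#17, parcel#15, parcel#7}.
Intersection: {parcel#17, parcel#15} — 2.

2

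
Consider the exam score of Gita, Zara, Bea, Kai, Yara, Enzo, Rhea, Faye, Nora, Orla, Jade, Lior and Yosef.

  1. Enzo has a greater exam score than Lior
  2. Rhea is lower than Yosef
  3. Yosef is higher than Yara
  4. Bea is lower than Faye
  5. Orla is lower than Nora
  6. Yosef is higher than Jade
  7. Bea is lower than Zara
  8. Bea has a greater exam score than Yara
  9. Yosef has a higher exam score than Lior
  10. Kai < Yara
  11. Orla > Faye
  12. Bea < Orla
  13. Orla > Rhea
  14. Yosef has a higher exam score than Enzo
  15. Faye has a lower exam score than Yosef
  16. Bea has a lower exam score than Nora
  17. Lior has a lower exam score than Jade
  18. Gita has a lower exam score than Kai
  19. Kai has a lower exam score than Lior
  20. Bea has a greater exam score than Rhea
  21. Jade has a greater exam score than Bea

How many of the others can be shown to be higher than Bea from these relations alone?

6

The elements the relations force above Bea are Faye, Zara, Jade, Orla, Yosef, Nora — no chain reaches any other.
That is 6.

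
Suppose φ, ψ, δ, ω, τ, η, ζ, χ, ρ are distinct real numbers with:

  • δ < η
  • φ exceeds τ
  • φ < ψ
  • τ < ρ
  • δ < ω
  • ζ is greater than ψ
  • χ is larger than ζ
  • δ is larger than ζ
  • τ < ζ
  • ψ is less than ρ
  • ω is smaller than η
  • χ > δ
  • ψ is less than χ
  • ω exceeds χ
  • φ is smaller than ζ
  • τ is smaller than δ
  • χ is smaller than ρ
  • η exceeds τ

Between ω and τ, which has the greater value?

Link the given pairs in sequence: τ < φ; φ < ψ; ψ < ζ; ζ < δ; δ < χ; χ < ω.
Chaining these gives τ < φ < ψ < ζ < δ < χ < ω.
So τ < ω; ω is the larger of the two.

ω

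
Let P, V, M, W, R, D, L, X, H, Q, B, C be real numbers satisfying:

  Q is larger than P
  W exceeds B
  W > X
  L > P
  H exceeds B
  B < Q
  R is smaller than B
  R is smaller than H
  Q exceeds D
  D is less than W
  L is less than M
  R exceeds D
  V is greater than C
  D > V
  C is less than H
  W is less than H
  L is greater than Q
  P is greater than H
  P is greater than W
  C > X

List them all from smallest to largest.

X < C < V < D < R < B < W < H < P < Q < L < M

Nothing is placed below X, so it is least; from there X < C; C < V; V < D; D < R; R < B; B < W; W < H; H < P; P < Q; Q < L; L < M, each given directly.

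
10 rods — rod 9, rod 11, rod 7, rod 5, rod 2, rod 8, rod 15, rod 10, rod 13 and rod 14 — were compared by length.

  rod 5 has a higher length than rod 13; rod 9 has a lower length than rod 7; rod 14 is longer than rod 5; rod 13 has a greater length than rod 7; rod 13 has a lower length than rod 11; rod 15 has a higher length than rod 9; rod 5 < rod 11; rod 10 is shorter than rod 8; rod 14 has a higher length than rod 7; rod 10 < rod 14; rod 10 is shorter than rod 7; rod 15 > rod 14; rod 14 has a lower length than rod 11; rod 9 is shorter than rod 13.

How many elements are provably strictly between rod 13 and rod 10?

1

Chaining upward from rod 10 reaches: rod 8, rod 7, rod 5, rod 14, rod 11, rod 15.
Chaining downward from rod 13 reaches: rod 9, rod 7.
Strictly between rod 10 and rod 13 are those in both lists: rod 7 — 1 element.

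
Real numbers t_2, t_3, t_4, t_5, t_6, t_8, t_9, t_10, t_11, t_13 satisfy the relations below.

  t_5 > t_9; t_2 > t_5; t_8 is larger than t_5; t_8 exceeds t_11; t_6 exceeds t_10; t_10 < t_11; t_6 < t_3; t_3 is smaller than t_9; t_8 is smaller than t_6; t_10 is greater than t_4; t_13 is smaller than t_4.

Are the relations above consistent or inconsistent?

We have t_5 < t_8 stated directly, yet also t_8 < t_6 < t_3 < t_9 < t_5 by chaining the others — so t_8 < t_5. Contradiction.

inconsistent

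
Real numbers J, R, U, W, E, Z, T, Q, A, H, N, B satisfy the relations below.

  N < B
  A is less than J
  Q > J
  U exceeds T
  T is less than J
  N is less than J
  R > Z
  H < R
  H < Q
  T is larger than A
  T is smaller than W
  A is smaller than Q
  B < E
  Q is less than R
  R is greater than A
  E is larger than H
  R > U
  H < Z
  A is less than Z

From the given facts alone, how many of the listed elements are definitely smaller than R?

8

Directly below R: A, H, Z, U, Q.
One step further: T, J (7 so far).
One step further: N (8 so far).
Nothing else is reachable below R; 8 in all.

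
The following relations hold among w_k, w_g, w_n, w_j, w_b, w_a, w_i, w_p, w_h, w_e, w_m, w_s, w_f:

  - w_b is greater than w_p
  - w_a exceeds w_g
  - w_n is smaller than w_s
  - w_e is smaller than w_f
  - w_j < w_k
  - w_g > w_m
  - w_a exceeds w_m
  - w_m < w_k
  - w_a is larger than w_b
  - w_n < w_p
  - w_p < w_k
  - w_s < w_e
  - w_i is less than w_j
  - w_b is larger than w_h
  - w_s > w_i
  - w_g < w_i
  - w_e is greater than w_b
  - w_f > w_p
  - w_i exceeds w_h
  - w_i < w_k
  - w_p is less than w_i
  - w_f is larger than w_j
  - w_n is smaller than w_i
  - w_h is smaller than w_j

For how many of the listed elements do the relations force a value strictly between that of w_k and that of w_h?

The relations place w_h below w_k. An element lies strictly between them when it is forced above w_h and also forced below w_k.
Above w_h: {w_b, w_i, w_s, w_j, w_a, w_e, w_f}. Below w_k: {w_m, w_g, w_n, w_p, w_i, w_j}.
Intersection: {w_i, w_j} — 2.

2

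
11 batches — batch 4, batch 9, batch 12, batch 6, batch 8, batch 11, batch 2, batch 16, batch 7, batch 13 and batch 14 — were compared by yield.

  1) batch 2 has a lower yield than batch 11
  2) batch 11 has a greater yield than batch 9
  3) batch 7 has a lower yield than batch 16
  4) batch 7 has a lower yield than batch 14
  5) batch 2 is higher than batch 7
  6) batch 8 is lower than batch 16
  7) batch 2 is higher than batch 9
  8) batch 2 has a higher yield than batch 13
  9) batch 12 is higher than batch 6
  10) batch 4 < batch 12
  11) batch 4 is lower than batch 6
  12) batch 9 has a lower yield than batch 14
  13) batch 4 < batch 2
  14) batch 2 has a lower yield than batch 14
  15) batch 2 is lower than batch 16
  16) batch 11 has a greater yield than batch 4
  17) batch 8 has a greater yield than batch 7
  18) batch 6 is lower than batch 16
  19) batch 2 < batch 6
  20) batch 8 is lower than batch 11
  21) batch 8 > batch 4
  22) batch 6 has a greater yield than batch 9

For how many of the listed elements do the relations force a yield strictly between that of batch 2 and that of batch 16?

1

Chaining upward from batch 2 reaches: batch 6, batch 12, batch 11, batch 14.
Chaining downward from batch 16 reaches: batch 9, batch 13, batch 7, batch 4, batch 6, batch 8.
Strictly between batch 2 and batch 16 are those in both lists: batch 6 — 1 element.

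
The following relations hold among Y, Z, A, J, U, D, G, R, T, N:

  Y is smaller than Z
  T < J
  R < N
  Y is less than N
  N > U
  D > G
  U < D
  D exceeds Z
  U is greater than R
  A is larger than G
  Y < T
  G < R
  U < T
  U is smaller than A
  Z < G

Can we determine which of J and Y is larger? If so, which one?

J

The relevant relations are Y < Z; Z < G; G < R; R < U; U < T; T < J.
Chaining these gives Y < Z < G < R < U < T < J.
So J is larger.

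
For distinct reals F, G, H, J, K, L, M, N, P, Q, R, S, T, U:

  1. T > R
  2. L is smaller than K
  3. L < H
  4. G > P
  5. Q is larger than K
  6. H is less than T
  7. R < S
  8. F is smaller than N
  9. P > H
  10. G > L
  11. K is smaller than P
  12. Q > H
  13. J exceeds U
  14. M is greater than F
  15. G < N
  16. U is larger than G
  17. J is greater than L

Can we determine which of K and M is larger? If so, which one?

undetermined

Following every chain through K: above K we get P, G, Q, N, U, J; below K we get L.
M is not reached, and no chain runs the other way from M to K.
So the given relations leave the order of K and M undetermined.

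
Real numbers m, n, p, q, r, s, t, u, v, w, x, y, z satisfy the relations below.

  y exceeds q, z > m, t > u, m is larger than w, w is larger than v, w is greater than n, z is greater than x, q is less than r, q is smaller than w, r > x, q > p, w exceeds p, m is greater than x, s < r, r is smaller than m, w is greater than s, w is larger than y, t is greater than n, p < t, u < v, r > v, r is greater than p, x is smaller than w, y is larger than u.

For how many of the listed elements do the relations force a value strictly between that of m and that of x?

2

Chaining upward from x reaches: r, w, z.
Chaining downward from m reaches: n, p, q, s, u, y, v, r, w.
Strictly between x and m are those in both lists: r, w — 2 elements.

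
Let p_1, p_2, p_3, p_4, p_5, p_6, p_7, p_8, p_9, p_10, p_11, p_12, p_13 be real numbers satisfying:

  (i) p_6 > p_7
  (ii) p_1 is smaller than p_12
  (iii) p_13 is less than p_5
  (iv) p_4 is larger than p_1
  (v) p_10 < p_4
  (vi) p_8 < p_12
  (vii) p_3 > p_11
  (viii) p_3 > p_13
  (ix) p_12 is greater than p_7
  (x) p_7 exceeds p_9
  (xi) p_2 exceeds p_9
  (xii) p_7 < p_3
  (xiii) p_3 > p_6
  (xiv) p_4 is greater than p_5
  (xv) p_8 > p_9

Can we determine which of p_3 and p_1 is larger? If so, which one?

Following every chain through p_1: above p_1 we get p_12, p_4.
p_3 is not reached, and no chain runs the other way from p_3 to p_1.
So the given relations leave the order of p_1 and p_3 undetermined.

undetermined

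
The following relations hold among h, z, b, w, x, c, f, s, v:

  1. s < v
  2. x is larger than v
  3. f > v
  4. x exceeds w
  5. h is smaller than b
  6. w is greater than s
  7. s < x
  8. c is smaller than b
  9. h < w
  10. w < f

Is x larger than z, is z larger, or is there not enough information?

Following every chain through z: nothing is chained to z.
x is not reached, and no chain runs the other way from x to z.
So the given relations leave the order of z and x undetermined.

undetermined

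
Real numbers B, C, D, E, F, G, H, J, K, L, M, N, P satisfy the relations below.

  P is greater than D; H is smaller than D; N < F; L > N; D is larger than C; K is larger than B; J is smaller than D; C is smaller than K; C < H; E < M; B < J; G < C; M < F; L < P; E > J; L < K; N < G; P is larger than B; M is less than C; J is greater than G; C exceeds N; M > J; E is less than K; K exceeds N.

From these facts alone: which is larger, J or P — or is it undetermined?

J < E and E < M give J < M.
With M < C: J < E < M < C.
With C < H: J < E < M < C < H.
Then H < D extends the chain to D.
Then D < P extends the chain to P.
So P is larger.

P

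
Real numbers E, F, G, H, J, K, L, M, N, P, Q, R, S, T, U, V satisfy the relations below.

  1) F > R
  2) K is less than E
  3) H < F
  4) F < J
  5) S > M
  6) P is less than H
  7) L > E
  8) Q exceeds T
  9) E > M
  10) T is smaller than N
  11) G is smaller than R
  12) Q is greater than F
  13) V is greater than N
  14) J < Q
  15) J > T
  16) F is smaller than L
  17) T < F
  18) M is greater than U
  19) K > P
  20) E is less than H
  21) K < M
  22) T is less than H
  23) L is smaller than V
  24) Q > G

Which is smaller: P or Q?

P < K and K < M give P < M.
With M < E: P < K < M < E.
Then E < H extends the chain to H.
Then H < F extends the chain to F.
Then F < J extends the chain to J.
Then J < Q extends the chain to Q.
So P < Q; P is the smaller of the two.

P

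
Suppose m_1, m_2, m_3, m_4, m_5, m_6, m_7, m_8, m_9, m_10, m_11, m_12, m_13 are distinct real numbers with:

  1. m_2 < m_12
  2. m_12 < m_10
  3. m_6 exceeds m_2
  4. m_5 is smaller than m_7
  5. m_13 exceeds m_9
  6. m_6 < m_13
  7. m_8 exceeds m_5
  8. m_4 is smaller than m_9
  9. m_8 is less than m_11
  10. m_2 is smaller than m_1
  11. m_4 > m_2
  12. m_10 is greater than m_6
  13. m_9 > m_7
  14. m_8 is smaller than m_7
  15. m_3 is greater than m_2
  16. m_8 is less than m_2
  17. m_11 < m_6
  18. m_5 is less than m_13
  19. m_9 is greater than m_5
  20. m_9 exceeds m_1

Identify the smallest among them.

m_5

Chaining upward from m_5: directly above it, m_8, m_7, m_9, m_13; then m_11, m_2; then m_6, m_3, m_1, m_12, m_4; then m_10.
That covers every other element, and nothing is given below m_5, so m_5 is the smallest.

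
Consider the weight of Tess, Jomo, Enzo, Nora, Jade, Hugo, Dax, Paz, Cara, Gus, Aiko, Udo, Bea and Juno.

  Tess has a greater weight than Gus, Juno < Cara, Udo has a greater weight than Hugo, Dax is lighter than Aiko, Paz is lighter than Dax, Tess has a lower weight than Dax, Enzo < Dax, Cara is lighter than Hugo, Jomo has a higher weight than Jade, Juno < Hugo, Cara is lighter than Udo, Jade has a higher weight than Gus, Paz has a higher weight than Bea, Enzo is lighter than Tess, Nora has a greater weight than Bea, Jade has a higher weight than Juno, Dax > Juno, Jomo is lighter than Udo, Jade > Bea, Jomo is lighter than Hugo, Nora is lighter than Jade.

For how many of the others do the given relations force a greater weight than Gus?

From Gus the given relations immediately reach Jade, Tess.
From those, Jomo, Dax — 4 in total.
From those, Hugo, Aiko, Udo — 7 in total.
Nothing else is reachable above Gus; 7 in all.

7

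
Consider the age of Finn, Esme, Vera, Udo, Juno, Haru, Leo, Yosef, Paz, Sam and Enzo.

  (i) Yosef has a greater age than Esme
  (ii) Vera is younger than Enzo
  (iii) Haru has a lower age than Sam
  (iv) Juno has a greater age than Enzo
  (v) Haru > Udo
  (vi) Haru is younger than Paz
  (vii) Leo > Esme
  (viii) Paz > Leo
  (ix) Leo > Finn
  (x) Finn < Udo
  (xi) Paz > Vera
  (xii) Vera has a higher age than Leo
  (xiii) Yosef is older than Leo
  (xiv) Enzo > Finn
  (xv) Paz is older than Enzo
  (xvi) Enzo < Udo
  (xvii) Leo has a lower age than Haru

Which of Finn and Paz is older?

Paz

Finn < Leo < Vera < Enzo < Udo < Haru < Paz, by transitivity through Leo, Vera, Enzo, Udo, Haru.
So Finn < Paz; Paz is the older of the two.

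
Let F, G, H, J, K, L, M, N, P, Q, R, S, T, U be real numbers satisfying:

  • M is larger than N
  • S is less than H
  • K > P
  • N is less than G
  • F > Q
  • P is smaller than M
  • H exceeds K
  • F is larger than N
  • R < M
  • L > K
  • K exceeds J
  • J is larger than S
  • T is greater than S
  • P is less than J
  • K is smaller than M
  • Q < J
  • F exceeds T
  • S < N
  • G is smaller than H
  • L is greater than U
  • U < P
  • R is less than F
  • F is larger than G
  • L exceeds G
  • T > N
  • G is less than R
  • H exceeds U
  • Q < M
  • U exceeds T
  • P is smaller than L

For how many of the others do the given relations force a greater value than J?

4

The elements the relations force above J are K, L, M, H — no chain reaches any other.
That is 4.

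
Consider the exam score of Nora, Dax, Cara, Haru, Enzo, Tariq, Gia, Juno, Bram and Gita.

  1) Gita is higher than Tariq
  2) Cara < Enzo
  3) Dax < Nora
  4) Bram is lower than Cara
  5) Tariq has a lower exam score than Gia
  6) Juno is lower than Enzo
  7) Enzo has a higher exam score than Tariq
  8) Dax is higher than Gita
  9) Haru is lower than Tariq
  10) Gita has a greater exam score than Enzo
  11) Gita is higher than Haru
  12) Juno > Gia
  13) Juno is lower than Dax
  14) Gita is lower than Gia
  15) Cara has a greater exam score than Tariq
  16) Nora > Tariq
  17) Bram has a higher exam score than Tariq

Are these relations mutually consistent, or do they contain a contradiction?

Chaining the given relations yields Enzo < Gita < Gia < Juno, so Enzo < Juno. But one relation states Juno < Enzo. These cannot both hold.

inconsistent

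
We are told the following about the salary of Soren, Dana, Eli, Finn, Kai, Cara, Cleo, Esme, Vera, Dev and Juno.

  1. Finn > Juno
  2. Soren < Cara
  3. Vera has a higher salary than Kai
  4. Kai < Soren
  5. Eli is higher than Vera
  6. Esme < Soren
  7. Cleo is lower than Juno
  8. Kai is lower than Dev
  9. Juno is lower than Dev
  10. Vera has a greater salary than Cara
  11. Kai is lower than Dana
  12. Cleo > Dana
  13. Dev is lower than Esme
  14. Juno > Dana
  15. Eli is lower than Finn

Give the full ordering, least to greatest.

Nothing is placed below Kai, so it is least; from there Kai < Dana; Dana < Cleo; Cleo < Juno; Juno < Dev; Dev < Esme; Esme < Soren; Soren < Cara; Cara < Vera; Vera < Eli; Eli < Finn, each given directly.

Kai < Dana < Cleo < Juno < Dev < Esme < Soren < Cara < Vera < Eli < Finn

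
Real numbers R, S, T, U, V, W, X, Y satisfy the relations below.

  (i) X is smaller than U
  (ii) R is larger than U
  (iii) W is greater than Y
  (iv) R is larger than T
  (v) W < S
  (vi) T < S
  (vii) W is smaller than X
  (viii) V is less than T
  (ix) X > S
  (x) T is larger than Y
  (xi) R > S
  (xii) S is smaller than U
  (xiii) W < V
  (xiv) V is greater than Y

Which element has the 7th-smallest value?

Chaining the given pairs: Y < W < V < T < S < X < U < R.
Counting 7 from the smallest end gives U.

U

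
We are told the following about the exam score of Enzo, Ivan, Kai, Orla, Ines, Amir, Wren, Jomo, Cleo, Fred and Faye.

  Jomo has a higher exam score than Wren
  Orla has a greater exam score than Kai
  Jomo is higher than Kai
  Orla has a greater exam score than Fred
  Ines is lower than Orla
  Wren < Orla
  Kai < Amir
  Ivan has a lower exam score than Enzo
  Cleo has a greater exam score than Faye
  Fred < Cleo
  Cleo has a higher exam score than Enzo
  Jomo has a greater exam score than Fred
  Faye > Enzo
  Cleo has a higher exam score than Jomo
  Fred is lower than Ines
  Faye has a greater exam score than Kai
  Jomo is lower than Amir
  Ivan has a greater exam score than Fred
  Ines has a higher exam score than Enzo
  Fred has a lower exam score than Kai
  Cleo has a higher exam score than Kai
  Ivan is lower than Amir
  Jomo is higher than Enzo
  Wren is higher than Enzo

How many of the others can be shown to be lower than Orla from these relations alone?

From Orla the given relations immediately reach Fred, Kai, Wren, Ines.
From those, Enzo — 5 in total.
From those, Ivan — 6 in total.
Nothing else is reachable below Orla; 6 in all.

6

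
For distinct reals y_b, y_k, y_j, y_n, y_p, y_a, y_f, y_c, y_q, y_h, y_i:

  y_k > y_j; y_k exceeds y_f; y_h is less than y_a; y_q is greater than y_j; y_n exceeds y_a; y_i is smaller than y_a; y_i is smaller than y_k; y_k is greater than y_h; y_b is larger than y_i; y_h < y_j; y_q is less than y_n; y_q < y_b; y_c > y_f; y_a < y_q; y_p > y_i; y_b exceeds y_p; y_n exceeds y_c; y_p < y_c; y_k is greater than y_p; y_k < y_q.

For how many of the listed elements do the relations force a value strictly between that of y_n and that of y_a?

Chaining upward from y_a reaches: y_q, y_b.
Chaining downward from y_n reaches: y_i, y_h, y_p, y_j, y_f, y_k, y_c, y_q.
Strictly between y_a and y_n are those in both lists: y_q — 1 element.

1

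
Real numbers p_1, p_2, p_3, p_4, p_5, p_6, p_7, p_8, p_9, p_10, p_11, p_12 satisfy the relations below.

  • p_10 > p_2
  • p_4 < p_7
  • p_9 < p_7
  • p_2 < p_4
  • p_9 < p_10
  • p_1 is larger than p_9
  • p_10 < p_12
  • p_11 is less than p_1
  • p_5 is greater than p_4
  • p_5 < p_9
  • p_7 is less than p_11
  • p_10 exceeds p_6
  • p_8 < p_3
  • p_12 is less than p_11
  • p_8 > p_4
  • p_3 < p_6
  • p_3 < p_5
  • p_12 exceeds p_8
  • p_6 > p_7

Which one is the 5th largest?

p_6

Chaining the given pairs: p_2 < p_4 < p_8 < p_3 < p_5 < p_9 < p_7 < p_6 < p_10 < p_12 < p_11 < p_1.
Counting 5 from the largest end gives p_6.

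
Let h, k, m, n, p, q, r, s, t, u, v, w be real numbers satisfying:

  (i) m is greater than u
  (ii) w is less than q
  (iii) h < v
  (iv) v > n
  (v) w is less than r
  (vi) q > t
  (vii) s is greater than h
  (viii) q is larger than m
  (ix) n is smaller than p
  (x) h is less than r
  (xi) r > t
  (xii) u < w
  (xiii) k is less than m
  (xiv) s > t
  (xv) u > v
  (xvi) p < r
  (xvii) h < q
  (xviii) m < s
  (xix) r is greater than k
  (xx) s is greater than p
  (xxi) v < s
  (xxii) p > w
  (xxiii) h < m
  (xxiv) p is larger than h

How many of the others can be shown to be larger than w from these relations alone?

Directly above w: p, q, r.
One step further: s (4 so far).
Nothing else is reachable above w; 4 in all.

4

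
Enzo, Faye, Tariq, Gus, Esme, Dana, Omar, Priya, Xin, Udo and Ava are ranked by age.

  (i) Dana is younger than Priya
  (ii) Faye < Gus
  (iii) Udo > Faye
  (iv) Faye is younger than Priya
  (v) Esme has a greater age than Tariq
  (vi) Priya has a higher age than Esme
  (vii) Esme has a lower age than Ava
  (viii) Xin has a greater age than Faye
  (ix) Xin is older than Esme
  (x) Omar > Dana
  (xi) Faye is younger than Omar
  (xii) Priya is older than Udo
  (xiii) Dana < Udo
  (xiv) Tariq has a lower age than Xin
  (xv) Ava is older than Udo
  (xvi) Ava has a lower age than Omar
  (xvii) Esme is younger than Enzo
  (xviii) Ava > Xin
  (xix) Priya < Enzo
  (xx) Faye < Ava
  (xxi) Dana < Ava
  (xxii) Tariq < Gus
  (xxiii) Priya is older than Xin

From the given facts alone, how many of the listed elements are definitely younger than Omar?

7

The elements the relations force below Omar are Tariq, Esme, Faye, Dana, Xin, Udo, Ava — no chain reaches any other.
That is 7.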